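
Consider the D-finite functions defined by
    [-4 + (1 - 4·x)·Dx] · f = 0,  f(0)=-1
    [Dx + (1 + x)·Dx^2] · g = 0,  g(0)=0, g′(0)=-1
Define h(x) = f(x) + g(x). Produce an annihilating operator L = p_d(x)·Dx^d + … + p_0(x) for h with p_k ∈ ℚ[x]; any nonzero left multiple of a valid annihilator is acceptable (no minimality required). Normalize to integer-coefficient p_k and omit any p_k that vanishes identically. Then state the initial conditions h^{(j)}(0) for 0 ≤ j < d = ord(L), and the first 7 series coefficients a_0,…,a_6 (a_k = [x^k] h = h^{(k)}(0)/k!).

L = (112 + 32·x)·Dx + (94 + 208·x + 64·x^2)·Dx^2 + (-9 + 23·x + 48·x^2 + 16·x^3)·Dx^3  (order 3).
h: a_k = -1, -5, -31/2, -193/3, -1023/4, -5121/5, -24575/6, …
ICs: h(0) = -1, h′(0) = -5, h′′(0) = -31.

f: a_k = -1, -4, -16, -64, -256, -1024, -4096, …
g: a_k = 0, -1, 1/2, -1/3, 1/4, -1/5, 1/6, …
f+g: L₀ = lclm(L_f,L_g), ord ≤ 1+2.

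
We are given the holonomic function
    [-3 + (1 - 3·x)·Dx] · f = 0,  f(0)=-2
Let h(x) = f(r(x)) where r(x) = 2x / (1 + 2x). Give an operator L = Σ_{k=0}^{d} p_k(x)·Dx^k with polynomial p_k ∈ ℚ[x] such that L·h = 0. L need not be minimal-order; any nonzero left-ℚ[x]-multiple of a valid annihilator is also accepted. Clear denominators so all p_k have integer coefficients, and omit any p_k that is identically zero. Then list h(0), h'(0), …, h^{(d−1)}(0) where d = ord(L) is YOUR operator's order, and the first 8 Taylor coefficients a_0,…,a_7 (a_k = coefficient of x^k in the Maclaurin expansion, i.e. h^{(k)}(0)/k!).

L = 6 + (-1 + 2·x + 8·x^2)·Dx  (order 1).
h: a_k = -2, -12, -48, -192, -768, -3072, -12288, -49152, …
ICs: h(0) = -2.

f: a_k = -2, -6, -18, -54, -162, -486, -1458, -4374, …
h₀=f(r): pull back L_f along r ⇒ L₀.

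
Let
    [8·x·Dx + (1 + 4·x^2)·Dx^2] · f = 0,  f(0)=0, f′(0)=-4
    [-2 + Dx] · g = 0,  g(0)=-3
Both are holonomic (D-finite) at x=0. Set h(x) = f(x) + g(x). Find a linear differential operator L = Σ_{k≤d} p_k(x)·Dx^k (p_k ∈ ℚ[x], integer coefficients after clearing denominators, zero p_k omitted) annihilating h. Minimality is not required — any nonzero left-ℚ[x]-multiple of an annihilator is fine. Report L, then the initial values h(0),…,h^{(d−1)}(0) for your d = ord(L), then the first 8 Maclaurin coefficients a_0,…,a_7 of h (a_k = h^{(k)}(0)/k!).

f: a_k = 0, -4, 0, 16/3, 0, -64/5, 0, 256/7, …
g: a_k = -3, -6, -6, -4, -2, -4/5, -4/15, -8/105, …
Weyl lclm of L_f,L_g ⇒ L₀ (ord ≤ 3).
L = (8 - 32·x - 32·x^2)·Dx + (-6 + 12·x + 8·x^2 - 16·x^3)·Dx^2 + (1 + 2·x + 4·x^2 + 8·x^3)·Dx^3  (order 3).
h: a_k = -3, -10, -6, 4/3, -2, -68/5, -4/15, 3832/105, …
ICs: h(0) = -3, h′(0) = -10, h′′(0) = -12.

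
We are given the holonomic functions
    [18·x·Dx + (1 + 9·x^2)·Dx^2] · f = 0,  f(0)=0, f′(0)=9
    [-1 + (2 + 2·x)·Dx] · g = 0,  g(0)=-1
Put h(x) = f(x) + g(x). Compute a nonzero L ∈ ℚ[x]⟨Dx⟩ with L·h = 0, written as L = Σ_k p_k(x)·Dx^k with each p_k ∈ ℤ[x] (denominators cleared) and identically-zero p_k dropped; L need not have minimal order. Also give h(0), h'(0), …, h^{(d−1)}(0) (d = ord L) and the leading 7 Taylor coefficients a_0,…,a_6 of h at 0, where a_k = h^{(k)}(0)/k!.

f: a_k = 0, 9, 0, -27, 0, 729/5, 0, …
g: a_k = -1, -1/2, 1/8, -1/16, 5/128, -7/256, 21/1024, …
Sum ⇒ L₀ = lclm(L_f,L_g) in ℚ(x)⟨Dx⟩.
L = (-36 - 90·x + 972·x^2 + 486·x^3)·Dx + (-75 - 144·x + 1818·x^2 + 3888·x^3 + 1701·x^4)·Dx^2 + (-2 + 70·x + 108·x^2 + 684·x^3 + 1134·x^4 + 486·x^5)·Dx^3  (order 3).
h: a_k = -1, 17/2, 1/8, -433/16, 5/128, 186589/1280, 21/1024, …
ICs: h(0) = -1, h′(0) = 17/2, h′′(0) = 1/4.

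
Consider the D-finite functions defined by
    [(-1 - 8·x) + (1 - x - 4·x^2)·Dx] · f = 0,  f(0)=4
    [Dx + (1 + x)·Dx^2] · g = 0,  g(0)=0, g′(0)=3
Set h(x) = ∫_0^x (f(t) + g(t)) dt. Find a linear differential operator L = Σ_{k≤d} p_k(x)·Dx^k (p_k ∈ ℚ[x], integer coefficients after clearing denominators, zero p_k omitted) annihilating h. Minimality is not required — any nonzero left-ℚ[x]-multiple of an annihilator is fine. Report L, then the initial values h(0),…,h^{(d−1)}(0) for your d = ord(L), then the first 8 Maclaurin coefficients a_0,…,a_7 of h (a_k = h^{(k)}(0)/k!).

f: a_k = 4, 4, 20, 36, 116, 260, 724, 1764, …
g: a_k = 0, 3, -3/2, 1, -3/4, 3/5, -1/2, 3/7, …
h₀=f+g: left-lcm gives L₀, ord ≤ 3.
h=∫₀ˣh₀: take L = L₀·Dx.
L = (74 + 562·x + 1120·x^2 + 1728·x^3 + 768·x^4)·Dx^2 + (52 + 576·x + 1636·x^2 + 3264·x^3 + 3488·x^4 + 1280·x^5)·Dx^3 + (-11 - 41·x - 53·x^2 + 185·x^3 + 704·x^4 + 752·x^5 + 256·x^6)·Dx^4  (order 4).
h: a_k = 0, 4, 7/2, 37/6, 37/4, 461/20, 1303/30, 1447/14, …
ICs: h(0) = 0, h′(0) = 4, h′′(0) = 7, h′′′(0) = 37.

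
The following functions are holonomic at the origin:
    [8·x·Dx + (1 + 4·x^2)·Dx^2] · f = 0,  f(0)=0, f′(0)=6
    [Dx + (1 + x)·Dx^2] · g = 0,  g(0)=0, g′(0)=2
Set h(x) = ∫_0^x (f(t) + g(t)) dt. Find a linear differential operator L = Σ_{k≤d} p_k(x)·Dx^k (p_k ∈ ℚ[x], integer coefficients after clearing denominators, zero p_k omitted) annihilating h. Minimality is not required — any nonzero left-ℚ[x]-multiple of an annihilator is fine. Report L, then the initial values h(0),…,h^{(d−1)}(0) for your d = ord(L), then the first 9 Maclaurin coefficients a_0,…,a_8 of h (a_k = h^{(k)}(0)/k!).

f: a_k = 0, 6, 0, -8, 0, 96/5, 0, -384/7, 0, …
g: a_k = 0, 2, -1, 2/3, -1/2, 2/5, -1/3, 2/7, -1/4, …
Sum ⇒ L₀ = lclm(L_f,L_g) in ℚ(x)⟨Dx⟩.
∫: right-multiply L₀ by Dx.
L = (-8 - 24·x + 96·x^2 + 32·x^3)·Dx^2 + (-10 - 16·x + 72·x^2 + 192·x^3 + 64·x^4)·Dx^3 + (-1 + 7·x + 8·x^2 + 32·x^3 + 48·x^4 + 16·x^5)·Dx^4  (order 4).
h: a_k = 0, 0, 4, -1/3, -11/6, -1/10, 49/15, -1/21, -191/28, …
ICs: h(0) = 0, h′(0) = 0, h′′(0) = 8, h′′′(0) = -2.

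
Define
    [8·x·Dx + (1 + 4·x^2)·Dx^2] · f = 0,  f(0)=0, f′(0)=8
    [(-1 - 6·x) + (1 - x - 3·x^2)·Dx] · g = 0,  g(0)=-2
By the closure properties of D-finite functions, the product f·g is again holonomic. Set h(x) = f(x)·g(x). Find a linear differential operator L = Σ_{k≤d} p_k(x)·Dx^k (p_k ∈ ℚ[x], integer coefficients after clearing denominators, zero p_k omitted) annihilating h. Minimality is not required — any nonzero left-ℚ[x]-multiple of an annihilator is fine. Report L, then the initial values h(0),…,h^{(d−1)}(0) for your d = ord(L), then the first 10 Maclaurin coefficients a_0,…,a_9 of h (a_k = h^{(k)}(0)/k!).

f: a_k = 0, 8, 0, -32/3, 0, 128/5, 0, -512/7, 0, 2048/9, …
g: a_k = -2, -2, -8, -14, -38, -80, -194, -434, -1016, -2318, …
h₀=f·g: eliminate ⇒ L₀, order ≤ 2·1.
L = (6 + 8·x + 72·x^2) + (2 + 4·x + 16·x^2 + 72·x^3)·Dx + (-1 + x - x^2 + 4·x^3 + 12·x^4)·Dx^2  (order 2).
h: a_k = 0, -16, -16, -128/3, -272/3, -4048/15, -8128/15, -126544/105, -297232/105, -2173952/315, …
ICs: h(0) = 0, h′(0) = -16.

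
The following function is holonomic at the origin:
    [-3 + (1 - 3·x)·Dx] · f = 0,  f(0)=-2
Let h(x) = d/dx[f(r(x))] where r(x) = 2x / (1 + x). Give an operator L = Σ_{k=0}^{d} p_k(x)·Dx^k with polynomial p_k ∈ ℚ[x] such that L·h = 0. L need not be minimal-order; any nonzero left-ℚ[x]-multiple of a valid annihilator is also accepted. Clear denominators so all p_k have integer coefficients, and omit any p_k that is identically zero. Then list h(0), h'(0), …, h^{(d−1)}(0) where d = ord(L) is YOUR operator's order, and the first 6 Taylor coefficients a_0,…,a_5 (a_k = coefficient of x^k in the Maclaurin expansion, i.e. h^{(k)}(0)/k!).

f: a_k = -2, -6, -18, -54, -162, -486, …
Change of var in L_f (x↦r) gives L₀.
h₀' ⇒ L via d/dx closure of L₀.
L = 10 + (-1 + 5·x)·Dx  (order 1).
h: a_k = -12, -120, -900, -6000, -37500, -225000, …
ICs: h(0) = -12.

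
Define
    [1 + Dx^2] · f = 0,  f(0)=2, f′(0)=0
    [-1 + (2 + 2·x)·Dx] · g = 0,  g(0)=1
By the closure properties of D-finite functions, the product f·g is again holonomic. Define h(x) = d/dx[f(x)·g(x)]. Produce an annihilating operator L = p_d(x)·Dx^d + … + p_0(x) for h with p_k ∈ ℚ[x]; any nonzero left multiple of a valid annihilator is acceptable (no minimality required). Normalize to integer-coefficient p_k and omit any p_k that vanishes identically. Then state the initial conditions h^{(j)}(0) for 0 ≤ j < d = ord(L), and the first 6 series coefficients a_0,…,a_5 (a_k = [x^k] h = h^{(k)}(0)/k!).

L = (53 + 144·x + 136·x^2 + 64·x^3 + 16·x^4) + (-4 - 36·x - 48·x^2 - 16·x^3)·Dx + (28 + 88·x + 108·x^2 + 64·x^3 + 16·x^4)·Dx^2  (order 2).
h: a_k = 1, -5/2, -9/8, 25/48, 65/384, -349/3840, …
ICs: h(0) = 1, h′(0) = -5/2.

f: a_k = 2, 0, -1, 0, 1/12, 0, …
g: a_k = 1, 1/2, -1/8, 1/16, -5/128, 7/256, …
f·g: L₀ = L_f ⊗_s L_g, ord ≤ 2·1.
Derive L from L₀ (diff closure).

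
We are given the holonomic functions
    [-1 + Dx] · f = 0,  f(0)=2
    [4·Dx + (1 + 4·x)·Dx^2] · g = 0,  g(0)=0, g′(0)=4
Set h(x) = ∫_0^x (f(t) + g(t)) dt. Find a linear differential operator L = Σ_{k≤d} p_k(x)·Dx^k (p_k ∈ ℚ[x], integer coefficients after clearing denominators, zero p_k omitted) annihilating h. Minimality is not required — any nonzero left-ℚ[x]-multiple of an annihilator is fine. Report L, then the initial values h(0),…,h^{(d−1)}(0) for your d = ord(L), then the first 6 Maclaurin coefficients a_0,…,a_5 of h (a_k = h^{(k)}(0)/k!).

f: a_k = 2, 2, 1, 1/3, 1/12, 1/60, …
g: a_k = 0, 4, -8, 64/3, -64, 1024/5, …
h₀=f+g: left-lcm gives L₀, ord ≤ 3.
∫: right-multiply L₀ by Dx.
L = (-36 - 16·x)·Dx^2 + (31 - 8·x - 16·x^2)·Dx^3 + (5 + 24·x + 16·x^2)·Dx^4  (order 4).
h: a_k = 0, 2, 3, -7/3, 65/12, -767/60, …
ICs: h(0) = 0, h′(0) = 2, h′′(0) = 6, h′′′(0) = -14.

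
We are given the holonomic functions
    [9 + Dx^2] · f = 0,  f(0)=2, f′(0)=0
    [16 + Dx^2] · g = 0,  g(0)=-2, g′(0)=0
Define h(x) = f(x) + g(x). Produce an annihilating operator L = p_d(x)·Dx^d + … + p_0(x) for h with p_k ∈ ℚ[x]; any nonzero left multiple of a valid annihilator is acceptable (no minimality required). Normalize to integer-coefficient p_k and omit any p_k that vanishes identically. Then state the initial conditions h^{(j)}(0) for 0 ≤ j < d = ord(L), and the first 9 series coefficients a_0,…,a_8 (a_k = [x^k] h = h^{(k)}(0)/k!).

L = 144 + 25·Dx^2 + Dx^4  (order 4).
h: a_k = 0, 0, 7, 0, -175/12, 0, 3367/360, 0, -1685/576, …
ICs: h(0) = 0, h′(0) = 0, h′′(0) = 14, h′′′(0) = 0.

f: a_k = 2, 0, -9, 0, 27/4, 0, -81/40, 0, 729/2240, …
g: a_k = -2, 0, 16, 0, -64/3, 0, 512/45, 0, -1024/315, …
h₀=f+g: left-lcm gives L₀, ord ≤ 4.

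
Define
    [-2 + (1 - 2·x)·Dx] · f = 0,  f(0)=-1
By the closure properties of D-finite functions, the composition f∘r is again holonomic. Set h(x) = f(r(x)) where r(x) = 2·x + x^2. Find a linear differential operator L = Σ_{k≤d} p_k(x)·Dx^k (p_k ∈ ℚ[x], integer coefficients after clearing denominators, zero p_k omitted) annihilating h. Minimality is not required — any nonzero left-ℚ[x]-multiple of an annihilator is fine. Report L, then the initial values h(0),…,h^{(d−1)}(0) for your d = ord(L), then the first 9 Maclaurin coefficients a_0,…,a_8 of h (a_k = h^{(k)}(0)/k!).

L = (4 + 4·x) + (-1 + 4·x + 2·x^2)·Dx  (order 1).
h: a_k = -1, -4, -18, -80, -356, -1584, -7048, -31360, -139536, …
ICs: h(0) = -1.

f: a_k = -1, -2, -4, -8, -16, -32, -64, -128, -256, …
h₀=f(r): pull back L_f along r ⇒ L₀.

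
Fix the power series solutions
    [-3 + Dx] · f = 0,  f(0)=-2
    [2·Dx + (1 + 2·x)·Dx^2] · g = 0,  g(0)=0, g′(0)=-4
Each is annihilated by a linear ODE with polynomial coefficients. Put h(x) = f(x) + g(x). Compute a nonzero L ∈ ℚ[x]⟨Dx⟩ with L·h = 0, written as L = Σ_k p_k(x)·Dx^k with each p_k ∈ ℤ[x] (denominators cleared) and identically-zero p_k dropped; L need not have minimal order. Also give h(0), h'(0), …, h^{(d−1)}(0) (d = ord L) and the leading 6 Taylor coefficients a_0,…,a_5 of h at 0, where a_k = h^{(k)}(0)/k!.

f: a_k = -2, -6, -9, -9, -27/4, -81/20, …
g: a_k = 0, -4, 4, -16/3, 8, -64/5, …
h₀=f+g: left-lcm gives L₀, ord ≤ 3.
L = (-42 - 36·x)·Dx + (-1 - 36·x - 36·x^2)·Dx^2 + (5 + 16·x + 12·x^2)·Dx^3  (order 3).
h: a_k = -2, -10, -5, -43/3, 5/4, -337/20, …
ICs: h(0) = -2, h′(0) = -10, h′′(0) = -10.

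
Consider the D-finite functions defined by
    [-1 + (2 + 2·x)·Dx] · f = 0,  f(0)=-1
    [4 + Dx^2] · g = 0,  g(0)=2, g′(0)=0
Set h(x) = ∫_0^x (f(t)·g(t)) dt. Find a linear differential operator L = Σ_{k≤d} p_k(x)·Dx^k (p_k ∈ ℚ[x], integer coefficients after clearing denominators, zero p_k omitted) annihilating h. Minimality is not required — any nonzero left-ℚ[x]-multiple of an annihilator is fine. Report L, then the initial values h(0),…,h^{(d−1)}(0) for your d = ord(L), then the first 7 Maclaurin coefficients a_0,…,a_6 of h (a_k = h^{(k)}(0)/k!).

f: a_k = -1, -1/2, 1/8, -1/16, 5/128, -7/256, 21/1024, …
g: a_k = 2, 0, -4, 0, 4/3, 0, -8/45, …
f·g: L₀ = L_f ⊗_s L_g, ord ≤ 1·2.
Integrate: L := L₀·Dx.
L = (19 + 32·x + 16·x^2)·Dx + (-4 - 4·x)·Dx^2 + (4 + 8·x + 4·x^2)·Dx^3  (order 3).
h: a_k = 0, -2, -1/2, 17/12, 15/32, -337/960, -181/2304, …
ICs: h(0) = 0, h′(0) = -2, h′′(0) = -1.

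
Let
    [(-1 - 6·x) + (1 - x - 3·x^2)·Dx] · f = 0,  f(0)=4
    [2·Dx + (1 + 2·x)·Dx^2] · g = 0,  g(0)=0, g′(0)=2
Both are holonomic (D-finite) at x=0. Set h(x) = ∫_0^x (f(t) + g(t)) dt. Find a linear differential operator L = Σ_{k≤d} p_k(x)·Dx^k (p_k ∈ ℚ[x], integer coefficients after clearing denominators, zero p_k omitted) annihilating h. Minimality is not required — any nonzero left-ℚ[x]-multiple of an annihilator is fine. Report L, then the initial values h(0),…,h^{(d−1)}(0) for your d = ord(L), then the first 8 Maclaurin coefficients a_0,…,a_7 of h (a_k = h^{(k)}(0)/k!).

L = (74 + 412·x + 948·x^2 + 864·x^3 + 648·x^4)·Dx^2 + (17 + 212·x + 890·x^2 + 1644·x^3 + 1764·x^4 + 1080·x^5)·Dx^3 + (-5 - 27·x - 33·x^2 + 68·x^3 + 276·x^4 + 396·x^5 + 216·x^6)·Dx^4  (order 4).
h: a_k = 0, 4, 3, 14/3, 23/3, 72/5, 416/15, 1132/21, …
ICs: h(0) = 0, h′(0) = 4, h′′(0) = 6, h′′′(0) = 28.

f: a_k = 4, 4, 16, 28, 76, 160, 388, 868, …
g: a_k = 0, 2, -2, 8/3, -4, 32/5, -32/3, 128/7, …
h₀=f+g: left-lcm gives L₀, ord ≤ 3.
h=∫h₀ ⇒ L = L₀·Dx.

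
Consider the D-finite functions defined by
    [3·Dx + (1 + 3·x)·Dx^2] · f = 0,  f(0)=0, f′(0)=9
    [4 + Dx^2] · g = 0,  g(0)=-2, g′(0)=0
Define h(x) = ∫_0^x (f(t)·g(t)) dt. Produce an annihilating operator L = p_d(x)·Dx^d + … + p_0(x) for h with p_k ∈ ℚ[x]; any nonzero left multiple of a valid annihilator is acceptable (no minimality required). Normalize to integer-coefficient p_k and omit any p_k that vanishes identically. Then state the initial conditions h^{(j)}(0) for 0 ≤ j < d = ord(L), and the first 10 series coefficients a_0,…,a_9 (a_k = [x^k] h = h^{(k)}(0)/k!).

L = (-1112 - 1248·x + 7344·x^2 + 27648·x^3 + 20736·x^4)·Dx + (-48 + 2160·x + 10368·x^2 + 10368·x^3)·Dx^2 + (-250 + 240·x + 4968·x^2 + 13824·x^3 + 10368·x^4)·Dx^3 + (-12 + 540·x + 2592·x^2 + 2592·x^3)·Dx^4 + (7 + 138·x + 783·x^2 + 1728·x^3 + 1296·x^4)·Dx^5  (order 5).
h: a_k = 0, 0, -9, 9, -9/2, 27/2, -163/5, 72, -23201/140, 23609/60, …
ICs: h(0) = 0, h′(0) = 0, h′′(0) = -18, h′′′(0) = 54, h′′′′(0) = -108.

f: a_k = 0, 9, -27/2, 27, -243/4, 729/5, -729/2, 6561/7, -19683/8, 6561, …
g: a_k = -2, 0, 4, 0, -4/3, 0, 8/45, 0, -4/315, 0, …
h₀=f·g: eliminate ⇒ L₀, order ≤ 2·2.
h=∫h₀ ⇒ L = L₀·Dx.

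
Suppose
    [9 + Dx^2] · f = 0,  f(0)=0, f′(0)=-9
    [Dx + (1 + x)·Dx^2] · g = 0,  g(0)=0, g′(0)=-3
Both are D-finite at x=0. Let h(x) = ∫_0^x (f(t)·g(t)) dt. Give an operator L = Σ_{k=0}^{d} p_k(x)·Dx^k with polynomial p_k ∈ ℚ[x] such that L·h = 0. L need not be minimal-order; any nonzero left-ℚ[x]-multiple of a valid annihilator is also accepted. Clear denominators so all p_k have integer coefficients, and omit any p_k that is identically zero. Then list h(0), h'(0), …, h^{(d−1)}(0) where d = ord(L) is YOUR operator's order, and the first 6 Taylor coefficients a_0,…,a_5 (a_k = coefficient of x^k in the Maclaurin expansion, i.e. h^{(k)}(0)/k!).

L = (2493 + 10854·x + 17091·x^2 + 11664·x^3 + 2916·x^4)·Dx + (612 + 1908·x + 1944·x^2 + 648·x^3)·Dx^2 + (592 + 2484·x + 3834·x^2 + 2592·x^3 + 648·x^4)·Dx^3 + (68 + 212·x + 216·x^2 + 72·x^3)·Dx^4 + (35 + 142·x + 215·x^2 + 144·x^3 + 36·x^4)·Dx^5  (order 5).
h: a_k = 0, 0, 0, 9, -27/8, -63/10, …
ICs: h(0) = 0, h′(0) = 0, h′′(0) = 0, h′′′(0) = 54, h′′′′(0) = -81.

f: a_k = 0, -9, 0, 27/2, 0, -243/40, …
g: a_k = 0, -3, 3/2, -1, 3/4, -3/5, …
Product ⇒ symmetric product L₀, ord ≤ 4.
∫: right-multiply L₀ by Dx.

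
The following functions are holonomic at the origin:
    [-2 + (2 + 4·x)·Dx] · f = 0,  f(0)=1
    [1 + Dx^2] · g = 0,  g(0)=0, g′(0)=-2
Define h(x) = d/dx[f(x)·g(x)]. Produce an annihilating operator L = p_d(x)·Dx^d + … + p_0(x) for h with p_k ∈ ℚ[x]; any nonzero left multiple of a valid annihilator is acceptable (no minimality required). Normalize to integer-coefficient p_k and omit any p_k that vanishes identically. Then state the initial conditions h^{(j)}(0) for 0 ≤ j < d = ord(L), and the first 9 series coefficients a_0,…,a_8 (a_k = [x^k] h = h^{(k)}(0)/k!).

L = (2 + 12·x + 16·x^2 + 8·x^3 + 4·x^4) + (1 - 6·x^2 - 4·x^3)·Dx + (1 + 5·x + 9·x^2 + 8·x^3 + 4·x^4)·Dx^2  (order 2).
h: a_k = -2, -4, 4, -8/3, 16/3, -48/5, 764/45, -1936/63, 17792/315, …
ICs: h(0) = -2, h′(0) = -4.

f: a_k = 1, 1, -1/2, 1/2, -5/8, 7/8, -21/16, 33/16, -429/128, …
g: a_k = 0, -2, 0, 1/3, 0, -1/60, 0, 1/2520, 0, …
f·g: L₀ = L_f ⊗_s L_g, ord ≤ 1·2.
Differentiate: ansatz ord ≤ ord L₀ ⇒ L.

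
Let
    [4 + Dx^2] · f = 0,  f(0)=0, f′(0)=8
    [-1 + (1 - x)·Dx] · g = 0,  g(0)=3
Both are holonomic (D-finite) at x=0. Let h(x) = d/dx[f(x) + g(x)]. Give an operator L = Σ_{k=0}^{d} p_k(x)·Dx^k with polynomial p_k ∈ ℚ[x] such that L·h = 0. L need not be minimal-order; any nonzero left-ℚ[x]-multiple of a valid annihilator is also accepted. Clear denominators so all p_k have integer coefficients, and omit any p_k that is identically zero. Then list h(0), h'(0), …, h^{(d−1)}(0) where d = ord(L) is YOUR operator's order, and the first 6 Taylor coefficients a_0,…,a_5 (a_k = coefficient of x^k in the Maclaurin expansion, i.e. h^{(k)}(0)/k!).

L = (64 - 32·x + 16·x^2) + (-20 + 36·x - 24·x^2 + 8·x^3)·Dx + (16 - 8·x + 4·x^2)·Dx^2 + (-5 + 9·x - 6·x^2 + 2·x^3)·Dx^3  (order 3).
h: a_k = 11, 6, -7, 12, 61/3, 18, …
ICs: h(0) = 11, h′(0) = 6, h′′(0) = -14.

f: a_k = 0, 8, 0, -16/3, 0, 16/15, …
g: a_k = 3, 3, 3, 3, 3, 3, …
Sum ⇒ L₀ = lclm(L_f,L_g) in ℚ(x)⟨Dx⟩.
h=h₀': d/dx-closure on L₀ ⇒ L.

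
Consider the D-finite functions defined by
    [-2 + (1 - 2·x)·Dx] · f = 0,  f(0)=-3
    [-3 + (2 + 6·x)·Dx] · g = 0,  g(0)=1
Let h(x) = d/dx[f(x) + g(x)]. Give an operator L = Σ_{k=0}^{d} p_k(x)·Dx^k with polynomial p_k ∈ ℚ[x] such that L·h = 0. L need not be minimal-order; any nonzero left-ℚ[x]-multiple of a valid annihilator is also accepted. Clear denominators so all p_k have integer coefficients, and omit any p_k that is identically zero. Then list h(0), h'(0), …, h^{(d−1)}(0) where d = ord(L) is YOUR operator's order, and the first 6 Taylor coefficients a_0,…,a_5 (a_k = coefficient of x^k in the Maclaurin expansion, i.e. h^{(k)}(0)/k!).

f: a_k = -3, -6, -12, -24, -48, -96, …
g: a_k = 1, 3/2, -9/8, 27/16, -405/128, 1701/256, …
Sum ⇒ L₀ = lclm(L_f,L_g) in ℚ(x)⟨Dx⟩.
h=h₀': d/dx-closure on L₀ ⇒ L.
L = (-252 - 216·x) + (-69 - 684·x - 756·x^2)·Dx + (22 + 58·x - 96·x^2 - 216·x^3)·Dx^2  (order 2).
h: a_k = -9/2, -105/4, -1071/16, -6549/32, -114375/256, -635751/512, …
ICs: h(0) = -9/2, h′(0) = -105/4.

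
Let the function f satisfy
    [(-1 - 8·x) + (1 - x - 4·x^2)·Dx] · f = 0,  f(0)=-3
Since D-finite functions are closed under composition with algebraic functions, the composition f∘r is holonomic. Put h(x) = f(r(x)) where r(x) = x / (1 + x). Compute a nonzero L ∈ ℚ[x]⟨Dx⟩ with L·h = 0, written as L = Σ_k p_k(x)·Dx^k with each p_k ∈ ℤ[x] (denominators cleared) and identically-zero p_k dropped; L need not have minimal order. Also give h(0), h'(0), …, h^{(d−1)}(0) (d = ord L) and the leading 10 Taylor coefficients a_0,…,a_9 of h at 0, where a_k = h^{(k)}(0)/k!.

f: a_k = -3, -3, -15, -27, -87, -195, -543, -1323, -3495, -8787, …
Change of var in L_f (x↦r) gives L₀.
L = (1 + 9·x) + (-1 - 2·x + 3·x^2 + 4·x^3)·Dx  (order 1).
h: a_k = -3, -3, -12, 0, -48, 48, -240, 432, -1392, 3120, …
ICs: h(0) = -3.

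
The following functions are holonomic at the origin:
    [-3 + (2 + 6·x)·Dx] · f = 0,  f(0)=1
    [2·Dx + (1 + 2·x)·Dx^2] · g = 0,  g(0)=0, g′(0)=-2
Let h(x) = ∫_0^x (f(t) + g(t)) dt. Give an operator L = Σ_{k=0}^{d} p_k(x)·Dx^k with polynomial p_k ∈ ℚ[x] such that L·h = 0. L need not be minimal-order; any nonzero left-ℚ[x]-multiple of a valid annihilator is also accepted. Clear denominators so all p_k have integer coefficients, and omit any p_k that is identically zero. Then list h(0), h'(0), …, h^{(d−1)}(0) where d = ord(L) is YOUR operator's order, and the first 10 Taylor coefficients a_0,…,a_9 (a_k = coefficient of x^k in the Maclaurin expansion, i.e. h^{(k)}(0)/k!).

L = (-6 + 36·x)·Dx^2 + (5 + 84·x + 180·x^2)·Dx^3 + (2 + 22·x + 72·x^2 + 72·x^3)·Dx^4  (order 4).
h: a_k = 0, 1, -1/4, 7/24, -47/192, 107/640, 313/7680, -13159/21504, 243053/114688, -1766093/294912, …
ICs: h(0) = 0, h′(0) = 1, h′′(0) = -1/2, h′′′(0) = 7/4.

f: a_k = 1, 3/2, -9/8, 27/16, -405/128, 1701/256, -15309/1024, 72171/2048, -2814669/32768, 14073345/65536, …
g: a_k = 0, -2, 2, -8/3, 4, -32/5, 32/3, -128/7, 32, -512/9, …
L₀ := lclm(L_f,L_g); ord L₀ ≤ 1+2.
Integrate: L := L₀·Dx.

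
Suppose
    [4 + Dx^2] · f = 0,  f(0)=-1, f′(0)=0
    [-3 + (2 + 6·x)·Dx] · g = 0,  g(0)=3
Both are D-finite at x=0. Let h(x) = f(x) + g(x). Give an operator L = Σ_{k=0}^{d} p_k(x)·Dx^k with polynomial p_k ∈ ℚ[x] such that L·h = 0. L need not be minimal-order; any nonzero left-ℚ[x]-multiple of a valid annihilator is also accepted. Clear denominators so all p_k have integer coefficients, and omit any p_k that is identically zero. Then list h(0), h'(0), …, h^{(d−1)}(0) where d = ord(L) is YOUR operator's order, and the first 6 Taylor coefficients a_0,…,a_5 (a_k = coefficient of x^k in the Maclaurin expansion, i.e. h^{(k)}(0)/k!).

L = (-516 - 1152·x - 1728·x^2) + (56 + 936·x + 3456·x^2 + 3456·x^3)·Dx + (-129 - 288·x - 432·x^2)·Dx^2 + (14 + 234·x + 864·x^2 + 864·x^3)·Dx^3  (order 3).
h: a_k = 2, 9/2, -11/8, 81/16, -3901/384, 5103/256, …
ICs: h(0) = 2, h′(0) = 9/2, h′′(0) = -11/4.

f: a_k = -1, 0, 2, 0, -2/3, 0, …
g: a_k = 3, 9/2, -27/8, 81/16, -1215/128, 5103/256, …
Sum ⇒ L₀ = lclm(L_f,L_g) in ℚ(x)⟨Dx⟩.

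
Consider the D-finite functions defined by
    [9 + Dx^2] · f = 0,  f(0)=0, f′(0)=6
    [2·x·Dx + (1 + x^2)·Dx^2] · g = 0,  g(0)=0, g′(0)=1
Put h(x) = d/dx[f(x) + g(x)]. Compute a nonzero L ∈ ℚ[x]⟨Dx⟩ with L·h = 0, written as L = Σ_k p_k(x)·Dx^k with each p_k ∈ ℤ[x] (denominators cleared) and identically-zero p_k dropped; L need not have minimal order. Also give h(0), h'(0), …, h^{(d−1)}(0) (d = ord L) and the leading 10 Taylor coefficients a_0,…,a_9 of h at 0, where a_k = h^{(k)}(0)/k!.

L = (-54·x + 540·x^3 + 162·x^5) + (63 + 279·x^2 + 297·x^4 + 81·x^6)·Dx + (-6·x + 60·x^3 + 18·x^5)·Dx^2 + (7 + 31·x^2 + 33·x^4 + 9·x^6)·Dx^3  (order 3).
h: a_k = 7, 0, -28, 0, 85/4, 0, -283/40, 0, 4427/2240, 0, …
ICs: h(0) = 7, h′(0) = 0, h′′(0) = -56.

f: a_k = 0, 6, 0, -9, 0, 81/20, 0, -243/280, 0, 243/2240, …
g: a_k = 0, 1, 0, -1/3, 0, 1/5, 0, -1/7, 0, 1/9, …
Sum ⇒ L₀ = lclm(L_f,L_g) in ℚ(x)⟨Dx⟩.
h=h₀': d/dx-closure on L₀ ⇒ L.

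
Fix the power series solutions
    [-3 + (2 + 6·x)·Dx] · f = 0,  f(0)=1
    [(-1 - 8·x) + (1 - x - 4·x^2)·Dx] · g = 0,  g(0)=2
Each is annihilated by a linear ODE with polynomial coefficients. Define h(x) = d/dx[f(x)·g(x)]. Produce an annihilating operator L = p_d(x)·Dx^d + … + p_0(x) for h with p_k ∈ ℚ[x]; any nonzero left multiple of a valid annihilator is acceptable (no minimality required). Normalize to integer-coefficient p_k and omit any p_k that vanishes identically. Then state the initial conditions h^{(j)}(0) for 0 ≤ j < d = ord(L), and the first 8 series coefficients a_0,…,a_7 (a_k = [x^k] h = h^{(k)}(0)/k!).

f: a_k = 1, 3/2, -9/8, 27/16, -405/128, 1701/256, -15309/1024, 72171/2048, …
g: a_k = 2, 2, 10, 18, 58, 130, 362, 882, …
h₀=f·g: eliminate ⇒ L₀, order ≤ 1·1.
Derive L from L₀ (diff closure).
L = (43 + 474·x + 1491·x^2 + 2280·x^3 + 2160·x^4) + (-10 - 58·x - 78·x^2 + 242·x^3 + 960·x^4 + 864·x^5)·Dx  (order 1).
h: a_k = 5, 43/2, 819/8, 4531/16, 141175/128, 727869/256, 10226559/1024, 51616067/2048, …
ICs: h(0) = 5.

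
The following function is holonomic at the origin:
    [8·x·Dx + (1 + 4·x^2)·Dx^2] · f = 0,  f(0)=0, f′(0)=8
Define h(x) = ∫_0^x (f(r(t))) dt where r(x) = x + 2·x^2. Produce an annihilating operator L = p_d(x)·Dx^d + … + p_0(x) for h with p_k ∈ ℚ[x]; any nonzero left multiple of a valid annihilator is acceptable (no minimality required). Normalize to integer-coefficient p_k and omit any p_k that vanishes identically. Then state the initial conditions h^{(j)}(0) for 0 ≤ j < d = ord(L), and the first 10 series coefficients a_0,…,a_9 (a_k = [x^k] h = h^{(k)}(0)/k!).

L = (-4 + 8·x + 64·x^2 + 192·x^3 + 192·x^4)·Dx^2 + (1 + 4·x + 4·x^2 + 32·x^3 + 80·x^4 + 64·x^5)·Dx^3  (order 3).
h: a_k = 0, 0, 4, 16/3, -8/3, -64/5, -256/15, 512/21, 832/7, 1024/9, …
ICs: h(0) = 0, h′(0) = 0, h′′(0) = 8.

f: a_k = 0, 8, 0, -32/3, 0, 128/5, 0, -512/7, 0, 2048/9, …
Substitute x→r, Dx→(1/r')Dx; clear ⇒ L₀.
h=∫h₀ ⇒ L = L₀·Dx.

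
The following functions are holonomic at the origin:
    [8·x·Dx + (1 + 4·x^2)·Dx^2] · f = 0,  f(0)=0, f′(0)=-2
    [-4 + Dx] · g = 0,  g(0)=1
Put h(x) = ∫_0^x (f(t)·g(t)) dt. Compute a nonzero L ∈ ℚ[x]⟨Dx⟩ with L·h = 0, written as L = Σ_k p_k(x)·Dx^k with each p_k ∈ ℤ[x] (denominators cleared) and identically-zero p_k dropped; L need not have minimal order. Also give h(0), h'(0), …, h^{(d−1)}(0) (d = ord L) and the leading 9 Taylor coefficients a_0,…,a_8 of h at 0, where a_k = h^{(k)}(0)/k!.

L = (16 - 32·x + 64·x^2)·Dx + (-8 + 8·x - 32·x^2)·Dx^2 + (1 + 4·x^2)·Dx^3  (order 3).
h: a_k = 0, 0, -1, -8/3, -10/3, -32/15, -16/15, -128/63, -208/105, …
ICs: h(0) = 0, h′(0) = 0, h′′(0) = -2.

f: a_k = 0, -2, 0, 8/3, 0, -32/5, 0, 128/7, 0, …
g: a_k = 1, 4, 8, 32/3, 32/3, 128/15, 256/45, 1024/315, 512/315, …
f·g: L₀ = L_f ⊗_s L_g, ord ≤ 2·1.
Integrate: L := L₀·Dx.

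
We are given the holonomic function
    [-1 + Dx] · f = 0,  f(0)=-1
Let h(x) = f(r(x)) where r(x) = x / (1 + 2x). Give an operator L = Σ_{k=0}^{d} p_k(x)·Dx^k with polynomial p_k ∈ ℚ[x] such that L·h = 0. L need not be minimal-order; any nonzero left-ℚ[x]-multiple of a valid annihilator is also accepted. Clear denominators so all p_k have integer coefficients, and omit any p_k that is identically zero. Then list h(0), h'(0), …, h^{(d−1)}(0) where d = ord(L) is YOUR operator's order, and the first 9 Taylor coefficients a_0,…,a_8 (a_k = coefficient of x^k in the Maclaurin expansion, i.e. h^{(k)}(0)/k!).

f: a_k = -1, -1, -1/2, -1/6, -1/24, -1/120, -1/720, -1/5040, -1/40320, …
f∘r: x↦r, Dx↦Dx/r' in L_f ⇒ L₀.
L = -1 + (1 + 4·x + 4·x^2)·Dx  (order 1).
h: a_k = -1, -1, 3/2, -13/6, 71/24, -147/40, 2699/720, -9157/5040, -68731/13440, …
ICs: h(0) = -1.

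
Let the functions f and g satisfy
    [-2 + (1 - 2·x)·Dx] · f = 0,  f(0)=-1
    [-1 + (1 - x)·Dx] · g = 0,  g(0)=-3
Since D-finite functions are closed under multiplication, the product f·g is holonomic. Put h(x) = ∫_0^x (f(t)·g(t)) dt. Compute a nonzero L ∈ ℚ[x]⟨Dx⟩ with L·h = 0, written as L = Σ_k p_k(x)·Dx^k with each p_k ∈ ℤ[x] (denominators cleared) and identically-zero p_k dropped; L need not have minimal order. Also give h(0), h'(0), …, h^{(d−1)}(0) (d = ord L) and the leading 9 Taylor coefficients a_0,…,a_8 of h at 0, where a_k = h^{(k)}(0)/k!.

L = (-3 + 4·x)·Dx + (1 - 3·x + 2·x^2)·Dx^2  (order 2).
h: a_k = 0, 3, 9/2, 7, 45/4, 93/5, 63/2, 381/7, 765/8, …
ICs: h(0) = 0, h′(0) = 3.

f: a_k = -1, -2, -4, -8, -16, -32, -64, -128, -256, …
g: a_k = -3, -3, -3, -3, -3, -3, -3, -3, -3, …
Product ⇒ symmetric product L₀, ord ≤ 1.
h=∫h₀ ⇒ L = L₀·Dx.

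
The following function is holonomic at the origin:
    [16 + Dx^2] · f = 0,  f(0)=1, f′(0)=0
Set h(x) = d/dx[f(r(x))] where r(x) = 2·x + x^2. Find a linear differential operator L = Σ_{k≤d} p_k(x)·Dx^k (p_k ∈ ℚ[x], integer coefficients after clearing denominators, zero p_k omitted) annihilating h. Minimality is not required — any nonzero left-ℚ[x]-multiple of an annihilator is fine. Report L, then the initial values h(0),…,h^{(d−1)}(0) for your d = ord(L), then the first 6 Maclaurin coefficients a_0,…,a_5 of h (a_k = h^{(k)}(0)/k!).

f: a_k = 1, 0, -8, 0, 32/3, 0, …
Change of var in L_f (x↦r) gives L₀.
h=h₀': d/dx-closure on L₀ ⇒ L.
L = (67 + 256·x + 384·x^2 + 256·x^3 + 64·x^4) + (-3 - 3·x)·Dx + (1 + 2·x + x^2)·Dx^2  (order 2).
h: a_k = 0, -64, -96, 1952/3, 5120/3, -9728/15, …
ICs: h(0) = 0, h′(0) = -64.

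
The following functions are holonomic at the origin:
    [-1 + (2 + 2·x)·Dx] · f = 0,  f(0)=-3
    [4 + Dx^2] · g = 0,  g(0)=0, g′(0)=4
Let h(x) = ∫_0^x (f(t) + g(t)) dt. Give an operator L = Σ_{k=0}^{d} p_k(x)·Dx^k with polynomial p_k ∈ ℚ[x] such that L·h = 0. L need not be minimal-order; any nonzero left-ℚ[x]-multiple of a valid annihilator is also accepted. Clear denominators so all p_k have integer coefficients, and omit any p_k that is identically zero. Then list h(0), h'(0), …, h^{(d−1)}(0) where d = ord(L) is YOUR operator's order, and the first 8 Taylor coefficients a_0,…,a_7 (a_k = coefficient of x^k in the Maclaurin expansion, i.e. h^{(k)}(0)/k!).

L = (-76 - 128·x - 64·x^2)·Dx + (120 + 376·x + 384·x^2 + 128·x^3)·Dx^2 + (-19 - 32·x - 16·x^2)·Dx^3 + (30 + 94·x + 96·x^2 + 32·x^3)·Dx^4  (order 4).
h: a_k = 0, -3, 5/4, 1/8, -137/192, 3/128, 1733/23040, 9/1024, …
ICs: h(0) = 0, h′(0) = -3, h′′(0) = 5/2, h′′′(0) = 3/4.

f: a_k = -3, -3/2, 3/8, -3/16, 15/128, -21/256, 63/1024, -99/2048, …
g: a_k = 0, 4, 0, -8/3, 0, 8/15, 0, -16/315, …
Weyl lclm of L_f,L_g ⇒ L₀ (ord ≤ 3).
Integrate: L := L₀·Dx.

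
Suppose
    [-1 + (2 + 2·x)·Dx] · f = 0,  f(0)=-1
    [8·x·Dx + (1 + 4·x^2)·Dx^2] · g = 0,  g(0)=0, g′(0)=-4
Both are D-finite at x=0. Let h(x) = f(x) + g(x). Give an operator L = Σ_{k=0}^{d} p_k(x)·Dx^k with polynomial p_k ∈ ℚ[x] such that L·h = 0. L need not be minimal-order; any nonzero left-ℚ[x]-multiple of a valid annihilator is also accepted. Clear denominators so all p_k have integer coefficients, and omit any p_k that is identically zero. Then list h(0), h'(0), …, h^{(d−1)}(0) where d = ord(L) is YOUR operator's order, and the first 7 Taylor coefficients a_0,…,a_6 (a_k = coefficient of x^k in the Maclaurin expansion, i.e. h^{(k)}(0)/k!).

L = (-16 - 40·x + 192·x^2 + 96·x^3)·Dx + (-35 - 64·x + 328·x^2 + 768·x^3 + 336·x^4)·Dx^2 + (-2 + 30·x + 48·x^2 + 144·x^3 + 224·x^4 + 96·x^5)·Dx^3  (order 3).
h: a_k = -1, -9/2, 1/8, 253/48, 5/128, -16419/1280, 21/1024, …
ICs: h(0) = -1, h′(0) = -9/2, h′′(0) = 1/4.

f: a_k = -1, -1/2, 1/8, -1/16, 5/128, -7/256, 21/1024, …
g: a_k = 0, -4, 0, 16/3, 0, -64/5, 0, …
L₀ := lclm(L_f,L_g); ord L₀ ≤ 1+2.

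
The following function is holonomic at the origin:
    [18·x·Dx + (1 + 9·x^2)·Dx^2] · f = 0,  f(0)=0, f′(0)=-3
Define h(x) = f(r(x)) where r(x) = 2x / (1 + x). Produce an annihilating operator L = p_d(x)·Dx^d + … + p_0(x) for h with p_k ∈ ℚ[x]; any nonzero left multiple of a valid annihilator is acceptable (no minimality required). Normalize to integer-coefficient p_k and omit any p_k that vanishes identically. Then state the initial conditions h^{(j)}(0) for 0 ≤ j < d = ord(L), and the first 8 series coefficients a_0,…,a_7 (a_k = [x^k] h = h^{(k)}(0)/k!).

f: a_k = 0, -3, 0, 9, 0, -243/5, 0, 2187/7, …
L₀ from L_f via x↦r, Dx↦r'^{-1}Dx.
L = (2 + 74·x)·Dx + (1 + 2·x + 37·x^2)·Dx^2  (order 2).
h: a_k = 0, -6, 6, 66, -210, -5646/5, 7062, 124158/7, …
ICs: h(0) = 0, h′(0) = -6.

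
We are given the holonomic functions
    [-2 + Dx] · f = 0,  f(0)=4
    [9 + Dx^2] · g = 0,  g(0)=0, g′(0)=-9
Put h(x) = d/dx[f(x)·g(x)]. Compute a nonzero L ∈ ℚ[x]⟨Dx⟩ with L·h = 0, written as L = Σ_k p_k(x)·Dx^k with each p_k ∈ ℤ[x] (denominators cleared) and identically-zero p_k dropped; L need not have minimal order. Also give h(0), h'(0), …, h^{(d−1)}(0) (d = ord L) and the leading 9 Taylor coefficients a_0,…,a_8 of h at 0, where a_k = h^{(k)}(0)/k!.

L = 13 - 4·Dx + Dx^2  (order 2).
h: a_k = -36, -144, -54, 240, 597/2, 414/5, -1483/20, -68, -18801/1120, …
ICs: h(0) = -36, h′(0) = -144.

f: a_k = 4, 8, 8, 16/3, 8/3, 16/15, 16/45, 32/315, 8/315, …
g: a_k = 0, -9, 0, 27/2, 0, -243/40, 0, 729/560, 0, …
Sym-product of L_f,L_g gives L₀ (≤ ord 2).
h=h₀': d/dx-closure on L₀ ⇒ L.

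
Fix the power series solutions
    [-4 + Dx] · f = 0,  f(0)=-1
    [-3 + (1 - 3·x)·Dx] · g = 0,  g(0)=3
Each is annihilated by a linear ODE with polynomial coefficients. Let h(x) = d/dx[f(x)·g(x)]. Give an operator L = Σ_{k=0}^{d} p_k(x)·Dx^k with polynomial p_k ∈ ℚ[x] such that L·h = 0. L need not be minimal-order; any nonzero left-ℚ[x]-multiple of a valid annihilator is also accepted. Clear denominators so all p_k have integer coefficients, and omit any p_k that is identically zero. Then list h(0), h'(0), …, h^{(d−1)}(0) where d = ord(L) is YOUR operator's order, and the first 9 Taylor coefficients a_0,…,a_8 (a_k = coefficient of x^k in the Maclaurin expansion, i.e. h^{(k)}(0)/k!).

f: a_k = -1, -4, -8, -32/3, -32/3, -128/15, -256/45, -1024/315, -512/315, …
g: a_k = 3, 9, 27, 81, 243, 729, 2187, 6561, 19683, …
h₀=f·g: eliminate ⇒ L₀, order ≤ 1·1.
Derive L from L₀ (diff closure).
L = (58 - 168·x + 144·x^2) + (-7 + 33·x - 36·x^2)·Dx  (order 1).
h: a_k = -21, -174, -879, -3644, -13793, -248786/5, -2613277/15, -8960392/15, -211691309/105, …
ICs: h(0) = -21.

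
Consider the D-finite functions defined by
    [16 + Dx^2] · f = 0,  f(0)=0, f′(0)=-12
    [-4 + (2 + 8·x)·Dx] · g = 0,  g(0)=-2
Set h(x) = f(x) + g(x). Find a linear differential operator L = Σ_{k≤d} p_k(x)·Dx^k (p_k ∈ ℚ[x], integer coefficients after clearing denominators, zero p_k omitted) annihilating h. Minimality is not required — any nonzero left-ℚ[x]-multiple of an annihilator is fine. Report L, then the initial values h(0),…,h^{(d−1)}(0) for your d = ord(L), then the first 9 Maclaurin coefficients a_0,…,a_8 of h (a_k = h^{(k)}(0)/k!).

f: a_k = 0, -12, 0, 32, 0, -128/5, 0, 1024/105, 0, …
g: a_k = -2, -4, 4, -8, 20, -56, 168, -528, 1716, …
h₀=f+g: left-lcm gives L₀, ord ≤ 3.
L = (-224 - 1024·x - 2048·x^2) + (48 + 704·x + 3072·x^2 + 4096·x^3)·Dx + (-14 - 64·x - 128·x^2)·Dx^2 + (3 + 44·x + 192·x^2 + 256·x^3)·Dx^3  (order 3).
h: a_k = -2, -16, 4, 24, 20, -408/5, 168, -54416/105, 1716, …
ICs: h(0) = -2, h′(0) = -16, h′′(0) = 8.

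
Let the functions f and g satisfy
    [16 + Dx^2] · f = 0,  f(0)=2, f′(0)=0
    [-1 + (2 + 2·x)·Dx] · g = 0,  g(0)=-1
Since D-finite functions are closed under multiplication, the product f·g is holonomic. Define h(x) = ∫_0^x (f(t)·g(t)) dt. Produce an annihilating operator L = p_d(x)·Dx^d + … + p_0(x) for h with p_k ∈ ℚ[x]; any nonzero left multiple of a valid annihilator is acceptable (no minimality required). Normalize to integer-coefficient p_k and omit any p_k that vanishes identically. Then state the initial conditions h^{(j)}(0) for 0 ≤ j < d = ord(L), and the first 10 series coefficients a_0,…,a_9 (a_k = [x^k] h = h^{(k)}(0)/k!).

f: a_k = 2, 0, -16, 0, 64/3, 0, -512/45, 0, 1024/315, 0, …
g: a_k = -1, -1/2, 1/8, -1/16, 5/128, -7/256, 21/1024, -33/2048, 429/32768, -715/65536, …
h₀=f·g: eliminate ⇒ L₀, order ≤ 2·1.
∫: right-multiply L₀ by Dx.
L = (67 + 128·x + 64·x^2)·Dx + (-4 - 4·x)·Dx^2 + (4 + 8·x + 4·x^2)·Dx^3  (order 3).
h: a_k = 0, -2, -1/2, 65/12, 63/32, -893/192, -3733/2304, 310129/161280, 219379/368640, -21374753/46448640, …
ICs: h(0) = 0, h′(0) = -2, h′′(0) = -1.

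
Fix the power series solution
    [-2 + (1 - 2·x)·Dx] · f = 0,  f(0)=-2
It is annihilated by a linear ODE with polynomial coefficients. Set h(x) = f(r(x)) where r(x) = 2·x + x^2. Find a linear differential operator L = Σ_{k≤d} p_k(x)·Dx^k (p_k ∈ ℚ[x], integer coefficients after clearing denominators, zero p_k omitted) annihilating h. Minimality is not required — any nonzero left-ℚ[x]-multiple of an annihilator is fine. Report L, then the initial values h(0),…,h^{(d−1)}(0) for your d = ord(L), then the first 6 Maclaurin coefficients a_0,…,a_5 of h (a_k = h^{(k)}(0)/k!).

f: a_k = -2, -4, -8, -16, -32, -64, …
f∘r: x↦r, Dx↦Dx/r' in L_f ⇒ L₀.
L = (4 + 4·x) + (-1 + 4·x + 2·x^2)·Dx  (order 1).
h: a_k = -2, -8, -36, -160, -712, -3168, …
ICs: h(0) = -2.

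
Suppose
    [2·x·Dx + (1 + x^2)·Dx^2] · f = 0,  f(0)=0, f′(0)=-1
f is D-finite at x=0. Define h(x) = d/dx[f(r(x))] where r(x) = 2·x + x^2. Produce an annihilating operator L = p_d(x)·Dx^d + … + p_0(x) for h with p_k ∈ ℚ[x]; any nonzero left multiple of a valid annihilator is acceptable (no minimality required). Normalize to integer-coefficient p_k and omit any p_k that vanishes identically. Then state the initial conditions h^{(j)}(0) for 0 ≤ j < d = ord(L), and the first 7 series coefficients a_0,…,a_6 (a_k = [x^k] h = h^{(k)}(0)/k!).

f: a_k = 0, -1, 0, 1/3, 0, -1/5, 0, …
Substitute x→r, Dx→(1/r')Dx; clear ⇒ L₀.
h=h₀': d/dx-closure on L₀ ⇒ L.
L = (-1 + 8·x + 16·x^2 + 12·x^3 + 3·x^4) + (1 + x + 4·x^2 + 8·x^3 + 5·x^4 + x^5)·Dx  (order 1).
h: a_k = -2, -2, 8, 16, -22, -94, 16, …
ICs: h(0) = -2.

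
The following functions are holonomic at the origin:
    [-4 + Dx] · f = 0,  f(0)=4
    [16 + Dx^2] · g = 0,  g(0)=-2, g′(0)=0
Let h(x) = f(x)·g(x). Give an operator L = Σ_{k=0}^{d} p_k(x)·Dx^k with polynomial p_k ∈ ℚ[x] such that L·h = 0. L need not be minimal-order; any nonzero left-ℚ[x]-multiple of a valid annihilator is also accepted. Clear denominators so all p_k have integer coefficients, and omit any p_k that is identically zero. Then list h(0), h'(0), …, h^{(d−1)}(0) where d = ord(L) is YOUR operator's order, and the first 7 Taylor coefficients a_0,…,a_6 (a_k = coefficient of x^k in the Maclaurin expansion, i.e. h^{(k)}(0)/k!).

f: a_k = 4, 16, 32, 128/3, 128/3, 512/15, 1024/45, …
g: a_k = -2, 0, 16, 0, -64/3, 0, 512/45, …
h₀=f·g: eliminate ⇒ L₀, order ≤ 1·2.
L = 32 - 8·Dx + Dx^2  (order 2).
h: a_k = -8, -32, 0, 512/3, 1024/3, 4096/15, 0, …
ICs: h(0) = -8, h′(0) = -32.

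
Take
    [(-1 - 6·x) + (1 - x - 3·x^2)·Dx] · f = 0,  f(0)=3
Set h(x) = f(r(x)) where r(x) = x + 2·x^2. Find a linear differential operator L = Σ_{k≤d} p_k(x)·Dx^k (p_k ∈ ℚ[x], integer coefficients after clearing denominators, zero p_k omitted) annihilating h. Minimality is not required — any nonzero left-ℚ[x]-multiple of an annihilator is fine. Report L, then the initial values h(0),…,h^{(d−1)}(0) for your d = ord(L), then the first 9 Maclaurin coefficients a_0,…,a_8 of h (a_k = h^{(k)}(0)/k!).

f: a_k = 3, 3, 12, 21, 57, 120, 291, 651, 1524, …
Substitute x→r, Dx→(1/r')Dx; clear ⇒ L₀.
L = (1 + 10·x + 36·x^2 + 48·x^3) + (-1 + x + 5·x^2 + 12·x^3 + 12·x^4)·Dx  (order 1).
h: a_k = 3, 3, 18, 69, 231, 828, 3027, 10767, 38610, …
ICs: h(0) = 3.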